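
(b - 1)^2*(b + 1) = b^3 - b^2 - b + 1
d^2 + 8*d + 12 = (d + 2)*(d + 6)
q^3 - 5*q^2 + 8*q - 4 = (q - 2)^2*(q - 1)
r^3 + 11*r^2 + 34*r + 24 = (r + 1)*(r + 4)*(r + 6)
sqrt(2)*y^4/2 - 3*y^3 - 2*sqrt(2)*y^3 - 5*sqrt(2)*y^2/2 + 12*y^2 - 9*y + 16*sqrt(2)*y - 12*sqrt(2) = (y - 3)*(y - 1)*(y - 4*sqrt(2))*(sqrt(2)*y/2 + 1)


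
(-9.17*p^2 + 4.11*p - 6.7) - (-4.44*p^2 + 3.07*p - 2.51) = -4.73*p^2 + 1.04*p - 4.19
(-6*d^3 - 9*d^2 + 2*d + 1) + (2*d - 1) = -6*d^3 - 9*d^2 + 4*d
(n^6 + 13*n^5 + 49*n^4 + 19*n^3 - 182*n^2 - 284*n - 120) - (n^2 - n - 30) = n^6 + 13*n^5 + 49*n^4 + 19*n^3 - 183*n^2 - 283*n - 90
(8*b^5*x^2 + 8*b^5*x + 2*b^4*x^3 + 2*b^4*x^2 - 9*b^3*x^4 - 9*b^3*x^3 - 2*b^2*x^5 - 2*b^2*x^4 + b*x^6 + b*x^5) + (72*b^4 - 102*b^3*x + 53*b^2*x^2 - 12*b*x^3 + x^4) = 8*b^5*x^2 + 8*b^5*x + 2*b^4*x^3 + 2*b^4*x^2 + 72*b^4 - 9*b^3*x^4 - 9*b^3*x^3 - 102*b^3*x - 2*b^2*x^5 - 2*b^2*x^4 + 53*b^2*x^2 + b*x^6 + b*x^5 - 12*b*x^3 + x^4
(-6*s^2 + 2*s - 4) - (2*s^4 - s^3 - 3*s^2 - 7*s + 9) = -2*s^4 + s^3 - 3*s^2 + 9*s - 13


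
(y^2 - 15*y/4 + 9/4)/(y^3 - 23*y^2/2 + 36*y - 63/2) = (4*y - 3)/(2*(2*y^2 - 17*y + 21))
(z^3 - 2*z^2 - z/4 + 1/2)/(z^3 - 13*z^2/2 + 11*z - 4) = (z + 1/2)/(z - 4)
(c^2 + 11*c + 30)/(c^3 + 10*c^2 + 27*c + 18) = (c + 5)/(c^2 + 4*c + 3)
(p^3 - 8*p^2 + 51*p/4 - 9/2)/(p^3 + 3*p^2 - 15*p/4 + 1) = (2*p^2 - 15*p + 18)/(2*p^2 + 7*p - 4)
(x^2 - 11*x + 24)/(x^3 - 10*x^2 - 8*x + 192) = (x - 3)/(x^2 - 2*x - 24)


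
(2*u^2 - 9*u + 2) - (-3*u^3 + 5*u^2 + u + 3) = 3*u^3 - 3*u^2 - 10*u - 1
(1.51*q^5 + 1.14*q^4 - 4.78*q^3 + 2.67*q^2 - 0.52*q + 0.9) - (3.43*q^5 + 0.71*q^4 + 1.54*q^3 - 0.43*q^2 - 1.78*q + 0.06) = -1.92*q^5 + 0.43*q^4 - 6.32*q^3 + 3.1*q^2 + 1.26*q + 0.84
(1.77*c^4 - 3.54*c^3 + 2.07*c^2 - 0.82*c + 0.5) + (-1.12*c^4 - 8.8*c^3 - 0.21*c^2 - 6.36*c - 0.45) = 0.65*c^4 - 12.34*c^3 + 1.86*c^2 - 7.18*c + 0.05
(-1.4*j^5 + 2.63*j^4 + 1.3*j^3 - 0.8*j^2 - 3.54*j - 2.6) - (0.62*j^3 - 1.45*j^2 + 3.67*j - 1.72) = -1.4*j^5 + 2.63*j^4 + 0.68*j^3 + 0.65*j^2 - 7.21*j - 0.88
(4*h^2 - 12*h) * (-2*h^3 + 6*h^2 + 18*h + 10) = -8*h^5 + 48*h^4 - 176*h^2 - 120*h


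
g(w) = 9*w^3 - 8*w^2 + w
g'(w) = 27*w^2 - 16*w + 1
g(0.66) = -0.24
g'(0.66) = 2.20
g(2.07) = 47.62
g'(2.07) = 83.57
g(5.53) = 1282.89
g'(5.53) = 738.20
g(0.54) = -0.38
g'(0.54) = 0.23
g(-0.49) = -3.47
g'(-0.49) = 15.32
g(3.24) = 225.37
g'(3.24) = 232.60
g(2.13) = 52.81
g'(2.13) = 89.42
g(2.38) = 78.40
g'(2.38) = 115.86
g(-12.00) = -16716.00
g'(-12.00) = 4081.00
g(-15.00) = -32190.00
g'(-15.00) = 6316.00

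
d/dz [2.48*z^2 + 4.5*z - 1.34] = 4.96*z + 4.5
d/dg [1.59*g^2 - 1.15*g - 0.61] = 3.18*g - 1.15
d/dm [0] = 0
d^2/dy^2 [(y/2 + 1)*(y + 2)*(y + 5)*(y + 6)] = 6*y^2 + 45*y + 78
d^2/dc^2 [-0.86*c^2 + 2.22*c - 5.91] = -1.72000000000000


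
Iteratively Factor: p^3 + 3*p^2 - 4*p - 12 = (p + 3)*(p^2 - 4) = (p - 2)*(p + 3)*(p + 2)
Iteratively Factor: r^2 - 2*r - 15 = (r - 5)*(r + 3)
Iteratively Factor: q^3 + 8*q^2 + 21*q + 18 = (q + 3)*(q^2 + 5*q + 6) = (q + 3)^2*(q + 2)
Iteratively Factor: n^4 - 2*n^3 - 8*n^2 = (n)*(n^3 - 2*n^2 - 8*n) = n*(n + 2)*(n^2 - 4*n) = n*(n - 4)*(n + 2)*(n)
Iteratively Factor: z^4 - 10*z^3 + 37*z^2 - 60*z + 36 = (z - 3)*(z^3 - 7*z^2 + 16*z - 12) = (z - 3)^2*(z^2 - 4*z + 4) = (z - 3)^2*(z - 2)*(z - 2)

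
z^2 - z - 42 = (z - 7)*(z + 6)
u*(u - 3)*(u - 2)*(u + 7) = u^4 + 2*u^3 - 29*u^2 + 42*u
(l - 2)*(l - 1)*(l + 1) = l^3 - 2*l^2 - l + 2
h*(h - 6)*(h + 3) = h^3 - 3*h^2 - 18*h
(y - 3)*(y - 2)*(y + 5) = y^3 - 19*y + 30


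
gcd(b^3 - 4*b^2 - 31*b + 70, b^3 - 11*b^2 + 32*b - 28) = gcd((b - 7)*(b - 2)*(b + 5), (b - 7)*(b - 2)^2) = b^2 - 9*b + 14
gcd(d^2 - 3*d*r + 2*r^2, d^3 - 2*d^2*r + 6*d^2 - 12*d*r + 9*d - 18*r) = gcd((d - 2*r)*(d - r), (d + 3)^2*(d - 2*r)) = -d + 2*r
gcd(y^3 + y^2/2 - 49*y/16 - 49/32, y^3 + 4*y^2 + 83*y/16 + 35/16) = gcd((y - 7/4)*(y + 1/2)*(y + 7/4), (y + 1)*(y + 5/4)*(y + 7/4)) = y + 7/4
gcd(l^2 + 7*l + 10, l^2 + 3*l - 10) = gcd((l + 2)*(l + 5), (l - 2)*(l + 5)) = l + 5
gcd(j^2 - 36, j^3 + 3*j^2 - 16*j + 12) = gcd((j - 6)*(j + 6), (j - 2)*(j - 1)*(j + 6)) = j + 6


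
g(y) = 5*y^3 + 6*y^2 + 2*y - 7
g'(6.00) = 614.00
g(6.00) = 1301.00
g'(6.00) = 614.00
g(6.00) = 1301.00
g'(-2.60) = 72.20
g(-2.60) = -59.52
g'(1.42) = 49.29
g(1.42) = 22.25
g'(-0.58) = 0.09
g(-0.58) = -7.12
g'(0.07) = 2.91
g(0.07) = -6.83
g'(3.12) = 185.46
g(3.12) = 209.50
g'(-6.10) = 486.95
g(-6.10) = -930.84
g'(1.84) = 74.86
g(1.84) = 48.14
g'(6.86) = 790.21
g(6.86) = 1903.22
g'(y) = 15*y^2 + 12*y + 2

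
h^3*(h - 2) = h^4 - 2*h^3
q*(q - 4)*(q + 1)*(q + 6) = q^4 + 3*q^3 - 22*q^2 - 24*q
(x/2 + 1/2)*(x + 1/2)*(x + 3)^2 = x^4/2 + 15*x^3/4 + 37*x^2/4 + 33*x/4 + 9/4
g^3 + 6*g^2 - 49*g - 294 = (g - 7)*(g + 6)*(g + 7)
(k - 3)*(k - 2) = k^2 - 5*k + 6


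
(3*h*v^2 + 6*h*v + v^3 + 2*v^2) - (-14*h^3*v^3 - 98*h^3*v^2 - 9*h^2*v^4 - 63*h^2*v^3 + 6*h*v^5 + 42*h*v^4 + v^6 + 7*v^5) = 14*h^3*v^3 + 98*h^3*v^2 + 9*h^2*v^4 + 63*h^2*v^3 - 6*h*v^5 - 42*h*v^4 + 3*h*v^2 + 6*h*v - v^6 - 7*v^5 + v^3 + 2*v^2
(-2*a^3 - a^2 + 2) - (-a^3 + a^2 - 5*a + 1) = -a^3 - 2*a^2 + 5*a + 1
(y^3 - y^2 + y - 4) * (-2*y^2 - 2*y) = -2*y^5 + 6*y^2 + 8*y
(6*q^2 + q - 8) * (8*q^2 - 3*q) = 48*q^4 - 10*q^3 - 67*q^2 + 24*q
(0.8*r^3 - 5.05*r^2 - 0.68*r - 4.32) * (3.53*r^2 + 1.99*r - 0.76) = 2.824*r^5 - 16.2345*r^4 - 13.0579*r^3 - 12.7648*r^2 - 8.08*r + 3.2832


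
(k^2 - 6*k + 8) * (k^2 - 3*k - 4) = k^4 - 9*k^3 + 22*k^2 - 32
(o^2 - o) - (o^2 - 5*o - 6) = 4*o + 6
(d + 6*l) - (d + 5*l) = l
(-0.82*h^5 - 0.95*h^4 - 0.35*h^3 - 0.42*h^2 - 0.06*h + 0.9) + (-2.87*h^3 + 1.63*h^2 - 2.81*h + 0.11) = -0.82*h^5 - 0.95*h^4 - 3.22*h^3 + 1.21*h^2 - 2.87*h + 1.01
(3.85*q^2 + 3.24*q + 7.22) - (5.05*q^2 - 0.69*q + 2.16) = -1.2*q^2 + 3.93*q + 5.06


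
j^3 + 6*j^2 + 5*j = j*(j + 1)*(j + 5)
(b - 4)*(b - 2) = b^2 - 6*b + 8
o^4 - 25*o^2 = o^2*(o - 5)*(o + 5)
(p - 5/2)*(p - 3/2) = p^2 - 4*p + 15/4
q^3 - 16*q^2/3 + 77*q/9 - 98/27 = (q - 7/3)^2*(q - 2/3)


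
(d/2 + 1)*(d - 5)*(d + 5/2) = d^3/2 - d^2/4 - 35*d/4 - 25/2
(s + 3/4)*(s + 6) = s^2 + 27*s/4 + 9/2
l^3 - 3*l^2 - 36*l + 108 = (l - 6)*(l - 3)*(l + 6)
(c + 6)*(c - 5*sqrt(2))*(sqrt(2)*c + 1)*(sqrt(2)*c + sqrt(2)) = 2*c^4 - 9*sqrt(2)*c^3 + 14*c^3 - 63*sqrt(2)*c^2 + 2*c^2 - 54*sqrt(2)*c - 70*c - 60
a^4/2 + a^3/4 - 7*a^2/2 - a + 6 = (a/2 + 1)*(a - 2)*(a - 3/2)*(a + 2)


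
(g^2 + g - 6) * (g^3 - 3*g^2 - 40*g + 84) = g^5 - 2*g^4 - 49*g^3 + 62*g^2 + 324*g - 504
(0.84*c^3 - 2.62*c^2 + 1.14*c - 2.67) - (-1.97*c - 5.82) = 0.84*c^3 - 2.62*c^2 + 3.11*c + 3.15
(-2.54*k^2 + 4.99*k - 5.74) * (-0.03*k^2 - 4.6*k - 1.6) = 0.0762*k^4 + 11.5343*k^3 - 18.7178*k^2 + 18.42*k + 9.184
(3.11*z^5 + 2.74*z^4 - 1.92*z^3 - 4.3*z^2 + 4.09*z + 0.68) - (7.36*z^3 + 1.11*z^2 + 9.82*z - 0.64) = 3.11*z^5 + 2.74*z^4 - 9.28*z^3 - 5.41*z^2 - 5.73*z + 1.32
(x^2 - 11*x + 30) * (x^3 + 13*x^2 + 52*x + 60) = x^5 + 2*x^4 - 61*x^3 - 122*x^2 + 900*x + 1800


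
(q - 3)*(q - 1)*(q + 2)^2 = q^4 - 9*q^2 - 4*q + 12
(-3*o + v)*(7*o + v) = -21*o^2 + 4*o*v + v^2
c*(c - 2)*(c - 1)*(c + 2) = c^4 - c^3 - 4*c^2 + 4*c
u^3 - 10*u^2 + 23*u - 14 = (u - 7)*(u - 2)*(u - 1)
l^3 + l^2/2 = l^2*(l + 1/2)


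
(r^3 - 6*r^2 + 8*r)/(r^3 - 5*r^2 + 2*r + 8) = r/(r + 1)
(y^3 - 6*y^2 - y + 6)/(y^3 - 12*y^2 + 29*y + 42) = (y - 1)/(y - 7)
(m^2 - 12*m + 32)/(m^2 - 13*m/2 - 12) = 2*(m - 4)/(2*m + 3)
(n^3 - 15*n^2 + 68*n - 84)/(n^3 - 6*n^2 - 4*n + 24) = (n - 7)/(n + 2)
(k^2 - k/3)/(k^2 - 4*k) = (k - 1/3)/(k - 4)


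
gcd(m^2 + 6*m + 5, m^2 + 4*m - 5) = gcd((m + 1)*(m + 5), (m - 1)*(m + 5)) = m + 5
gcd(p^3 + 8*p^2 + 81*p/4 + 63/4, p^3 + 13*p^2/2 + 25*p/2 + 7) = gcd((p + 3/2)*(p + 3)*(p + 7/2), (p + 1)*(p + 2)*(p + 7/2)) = p + 7/2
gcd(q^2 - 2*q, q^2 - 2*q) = q^2 - 2*q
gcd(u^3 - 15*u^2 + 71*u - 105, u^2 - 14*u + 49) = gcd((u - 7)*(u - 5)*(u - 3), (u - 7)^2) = u - 7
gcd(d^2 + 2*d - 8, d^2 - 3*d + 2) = d - 2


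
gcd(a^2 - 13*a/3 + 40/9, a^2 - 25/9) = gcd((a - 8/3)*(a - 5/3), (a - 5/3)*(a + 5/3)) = a - 5/3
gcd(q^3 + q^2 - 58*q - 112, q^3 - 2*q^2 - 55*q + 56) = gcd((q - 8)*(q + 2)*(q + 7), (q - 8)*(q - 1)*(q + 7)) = q^2 - q - 56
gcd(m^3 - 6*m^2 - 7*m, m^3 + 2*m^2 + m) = m^2 + m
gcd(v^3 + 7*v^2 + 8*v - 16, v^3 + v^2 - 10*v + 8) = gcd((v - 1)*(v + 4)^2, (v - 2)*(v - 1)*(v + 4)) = v^2 + 3*v - 4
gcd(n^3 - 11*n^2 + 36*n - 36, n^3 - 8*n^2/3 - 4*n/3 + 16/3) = n - 2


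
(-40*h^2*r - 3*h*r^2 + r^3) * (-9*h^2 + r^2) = 360*h^4*r + 27*h^3*r^2 - 49*h^2*r^3 - 3*h*r^4 + r^5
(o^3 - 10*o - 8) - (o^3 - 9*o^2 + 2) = 9*o^2 - 10*o - 10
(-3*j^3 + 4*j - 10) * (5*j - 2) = -15*j^4 + 6*j^3 + 20*j^2 - 58*j + 20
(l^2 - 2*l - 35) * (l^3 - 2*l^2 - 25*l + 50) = l^5 - 4*l^4 - 56*l^3 + 170*l^2 + 775*l - 1750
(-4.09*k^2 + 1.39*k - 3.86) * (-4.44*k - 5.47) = 18.1596*k^3 + 16.2007*k^2 + 9.5351*k + 21.1142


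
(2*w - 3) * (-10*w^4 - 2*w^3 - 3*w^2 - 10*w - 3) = -20*w^5 + 26*w^4 - 11*w^2 + 24*w + 9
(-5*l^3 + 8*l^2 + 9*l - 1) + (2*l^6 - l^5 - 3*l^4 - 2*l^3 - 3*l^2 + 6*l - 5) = 2*l^6 - l^5 - 3*l^4 - 7*l^3 + 5*l^2 + 15*l - 6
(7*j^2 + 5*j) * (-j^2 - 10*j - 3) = -7*j^4 - 75*j^3 - 71*j^2 - 15*j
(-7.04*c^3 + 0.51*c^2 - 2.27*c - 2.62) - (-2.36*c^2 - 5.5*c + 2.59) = -7.04*c^3 + 2.87*c^2 + 3.23*c - 5.21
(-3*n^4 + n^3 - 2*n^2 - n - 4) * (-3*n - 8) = 9*n^5 + 21*n^4 - 2*n^3 + 19*n^2 + 20*n + 32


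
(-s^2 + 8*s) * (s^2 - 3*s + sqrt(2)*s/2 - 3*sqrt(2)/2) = -s^4 - sqrt(2)*s^3/2 + 11*s^3 - 24*s^2 + 11*sqrt(2)*s^2/2 - 12*sqrt(2)*s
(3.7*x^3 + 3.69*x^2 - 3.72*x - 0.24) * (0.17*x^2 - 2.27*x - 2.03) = 0.629*x^5 - 7.7717*x^4 - 16.5197*x^3 + 0.9129*x^2 + 8.0964*x + 0.4872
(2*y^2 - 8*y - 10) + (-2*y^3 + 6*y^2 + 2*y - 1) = -2*y^3 + 8*y^2 - 6*y - 11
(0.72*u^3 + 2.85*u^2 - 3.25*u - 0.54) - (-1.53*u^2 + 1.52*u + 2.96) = 0.72*u^3 + 4.38*u^2 - 4.77*u - 3.5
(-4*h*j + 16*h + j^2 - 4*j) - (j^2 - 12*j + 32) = -4*h*j + 16*h + 8*j - 32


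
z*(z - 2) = z^2 - 2*z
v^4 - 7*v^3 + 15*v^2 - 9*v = v*(v - 3)^2*(v - 1)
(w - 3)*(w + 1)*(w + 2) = w^3 - 7*w - 6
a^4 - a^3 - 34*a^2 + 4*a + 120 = (a - 6)*(a - 2)*(a + 2)*(a + 5)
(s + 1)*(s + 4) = s^2 + 5*s + 4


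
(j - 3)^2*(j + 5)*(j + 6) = j^4 + 5*j^3 - 27*j^2 - 81*j + 270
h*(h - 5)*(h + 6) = h^3 + h^2 - 30*h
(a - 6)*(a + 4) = a^2 - 2*a - 24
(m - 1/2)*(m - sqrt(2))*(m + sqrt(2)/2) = m^3 - sqrt(2)*m^2/2 - m^2/2 - m + sqrt(2)*m/4 + 1/2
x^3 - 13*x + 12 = (x - 3)*(x - 1)*(x + 4)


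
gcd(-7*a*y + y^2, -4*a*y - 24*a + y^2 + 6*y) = 1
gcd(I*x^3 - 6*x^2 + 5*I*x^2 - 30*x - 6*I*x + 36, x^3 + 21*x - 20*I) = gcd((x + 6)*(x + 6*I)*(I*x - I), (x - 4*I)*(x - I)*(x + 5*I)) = 1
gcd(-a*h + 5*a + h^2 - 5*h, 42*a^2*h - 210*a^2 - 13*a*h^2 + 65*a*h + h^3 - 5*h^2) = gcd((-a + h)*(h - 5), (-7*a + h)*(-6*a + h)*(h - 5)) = h - 5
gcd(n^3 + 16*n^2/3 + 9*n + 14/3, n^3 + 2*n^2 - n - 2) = n^2 + 3*n + 2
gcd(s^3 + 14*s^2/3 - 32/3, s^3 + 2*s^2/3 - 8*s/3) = s^2 + 2*s/3 - 8/3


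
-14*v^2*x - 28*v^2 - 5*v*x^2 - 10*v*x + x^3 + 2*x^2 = (-7*v + x)*(2*v + x)*(x + 2)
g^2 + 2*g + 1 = (g + 1)^2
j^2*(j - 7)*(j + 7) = j^4 - 49*j^2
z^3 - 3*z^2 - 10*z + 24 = (z - 4)*(z - 2)*(z + 3)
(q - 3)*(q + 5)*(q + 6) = q^3 + 8*q^2 - 3*q - 90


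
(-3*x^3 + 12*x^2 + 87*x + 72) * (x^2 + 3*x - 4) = -3*x^5 + 3*x^4 + 135*x^3 + 285*x^2 - 132*x - 288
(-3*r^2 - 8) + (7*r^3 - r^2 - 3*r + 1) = 7*r^3 - 4*r^2 - 3*r - 7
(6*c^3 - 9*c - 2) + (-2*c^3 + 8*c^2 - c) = 4*c^3 + 8*c^2 - 10*c - 2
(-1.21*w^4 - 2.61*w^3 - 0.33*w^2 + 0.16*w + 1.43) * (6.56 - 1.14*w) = 1.3794*w^5 - 4.9622*w^4 - 16.7454*w^3 - 2.3472*w^2 - 0.5806*w + 9.3808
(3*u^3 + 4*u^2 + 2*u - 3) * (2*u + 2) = 6*u^4 + 14*u^3 + 12*u^2 - 2*u - 6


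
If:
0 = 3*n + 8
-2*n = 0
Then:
No Solution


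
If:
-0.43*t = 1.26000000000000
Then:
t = -2.93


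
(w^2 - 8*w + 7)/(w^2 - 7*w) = (w - 1)/w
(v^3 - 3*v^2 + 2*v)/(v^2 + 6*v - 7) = v*(v - 2)/(v + 7)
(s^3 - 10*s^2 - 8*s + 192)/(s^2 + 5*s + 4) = (s^2 - 14*s + 48)/(s + 1)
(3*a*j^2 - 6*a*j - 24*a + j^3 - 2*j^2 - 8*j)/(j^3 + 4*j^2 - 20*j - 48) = (3*a + j)/(j + 6)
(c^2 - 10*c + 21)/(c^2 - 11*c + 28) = (c - 3)/(c - 4)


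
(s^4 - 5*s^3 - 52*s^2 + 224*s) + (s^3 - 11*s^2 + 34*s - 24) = s^4 - 4*s^3 - 63*s^2 + 258*s - 24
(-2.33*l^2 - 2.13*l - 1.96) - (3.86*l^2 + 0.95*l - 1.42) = -6.19*l^2 - 3.08*l - 0.54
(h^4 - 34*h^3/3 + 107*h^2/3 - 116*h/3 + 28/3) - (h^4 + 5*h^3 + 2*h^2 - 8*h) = -49*h^3/3 + 101*h^2/3 - 92*h/3 + 28/3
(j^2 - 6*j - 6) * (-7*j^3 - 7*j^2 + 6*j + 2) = -7*j^5 + 35*j^4 + 90*j^3 + 8*j^2 - 48*j - 12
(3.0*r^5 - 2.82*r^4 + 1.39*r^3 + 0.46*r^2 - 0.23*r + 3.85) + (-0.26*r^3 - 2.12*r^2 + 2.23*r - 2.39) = 3.0*r^5 - 2.82*r^4 + 1.13*r^3 - 1.66*r^2 + 2.0*r + 1.46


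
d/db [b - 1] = 1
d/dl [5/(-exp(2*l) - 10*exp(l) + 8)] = 10*(exp(l) + 5)*exp(l)/(exp(2*l) + 10*exp(l) - 8)^2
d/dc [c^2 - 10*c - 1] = 2*c - 10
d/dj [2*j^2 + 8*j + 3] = 4*j + 8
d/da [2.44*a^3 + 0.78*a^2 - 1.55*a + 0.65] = 7.32*a^2 + 1.56*a - 1.55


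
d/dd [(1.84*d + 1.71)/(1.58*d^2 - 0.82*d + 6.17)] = (-2.9072*d^2 - 5.4036*d + 12.755)/(2.4964*d^4 - 2.5912*d^3 + 20.1696*d^2 - 10.1188*d + 38.0689)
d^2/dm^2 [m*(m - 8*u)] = 2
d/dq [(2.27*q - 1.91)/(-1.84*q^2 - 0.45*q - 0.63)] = (4.1768*q^2 - 7.0288*q - 2.2896)/(3.3856*q^4 + 1.656*q^3 + 2.5209*q^2 + 0.567*q + 0.3969)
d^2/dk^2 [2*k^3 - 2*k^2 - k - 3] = 12*k - 4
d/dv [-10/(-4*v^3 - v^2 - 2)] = 20*v*(-6*v - 1)/(4*v^3 + v^2 + 2)^2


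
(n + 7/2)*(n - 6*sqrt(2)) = n^2 - 6*sqrt(2)*n + 7*n/2 - 21*sqrt(2)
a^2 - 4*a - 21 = (a - 7)*(a + 3)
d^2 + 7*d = d*(d + 7)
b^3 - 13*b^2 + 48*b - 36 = (b - 6)^2*(b - 1)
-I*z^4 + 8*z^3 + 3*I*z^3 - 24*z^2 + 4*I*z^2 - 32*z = z*(z - 4)*(z + 8*I)*(-I*z - I)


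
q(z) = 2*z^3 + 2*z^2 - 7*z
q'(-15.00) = 1283.00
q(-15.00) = -6195.00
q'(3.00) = 59.00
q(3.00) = 51.00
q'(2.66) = 46.09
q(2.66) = 33.17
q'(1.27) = 7.76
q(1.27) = -1.57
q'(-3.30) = 45.14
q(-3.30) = -26.99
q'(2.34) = 35.21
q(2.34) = 20.20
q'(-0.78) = -6.47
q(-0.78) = 5.73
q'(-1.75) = 4.38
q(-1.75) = 7.66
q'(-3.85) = 66.54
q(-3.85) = -57.54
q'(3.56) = 83.28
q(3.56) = 90.66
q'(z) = 6*z^2 + 4*z - 7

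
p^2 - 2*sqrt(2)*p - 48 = (p - 6*sqrt(2))*(p + 4*sqrt(2))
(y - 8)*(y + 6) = y^2 - 2*y - 48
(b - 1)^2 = b^2 - 2*b + 1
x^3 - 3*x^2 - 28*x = x*(x - 7)*(x + 4)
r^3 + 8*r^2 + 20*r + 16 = (r + 2)^2*(r + 4)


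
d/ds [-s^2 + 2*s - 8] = 2 - 2*s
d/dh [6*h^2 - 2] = 12*h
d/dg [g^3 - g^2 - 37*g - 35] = 3*g^2 - 2*g - 37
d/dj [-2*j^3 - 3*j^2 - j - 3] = -6*j^2 - 6*j - 1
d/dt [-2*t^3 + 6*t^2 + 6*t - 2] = -6*t^2 + 12*t + 6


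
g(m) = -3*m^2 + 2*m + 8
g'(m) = 2 - 6*m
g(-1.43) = -0.99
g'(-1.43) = 10.58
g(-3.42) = -33.93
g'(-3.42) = 22.52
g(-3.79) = -42.67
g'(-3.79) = 24.74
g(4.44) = -42.26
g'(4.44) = -24.64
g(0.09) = 8.16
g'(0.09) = 1.46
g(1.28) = 5.64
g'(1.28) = -5.68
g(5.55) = -73.31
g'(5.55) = -31.30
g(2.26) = -2.80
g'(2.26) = -11.56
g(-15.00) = -697.00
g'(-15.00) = 92.00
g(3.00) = -13.00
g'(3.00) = -16.00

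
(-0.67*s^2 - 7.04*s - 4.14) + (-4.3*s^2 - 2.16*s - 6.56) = -4.97*s^2 - 9.2*s - 10.7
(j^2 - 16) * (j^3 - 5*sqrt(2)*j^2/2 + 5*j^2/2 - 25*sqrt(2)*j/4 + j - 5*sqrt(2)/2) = j^5 - 5*sqrt(2)*j^4/2 + 5*j^4/2 - 15*j^3 - 25*sqrt(2)*j^3/4 - 40*j^2 + 75*sqrt(2)*j^2/2 - 16*j + 100*sqrt(2)*j + 40*sqrt(2)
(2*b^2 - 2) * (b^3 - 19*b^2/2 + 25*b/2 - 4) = 2*b^5 - 19*b^4 + 23*b^3 + 11*b^2 - 25*b + 8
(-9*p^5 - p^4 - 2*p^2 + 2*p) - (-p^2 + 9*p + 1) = -9*p^5 - p^4 - p^2 - 7*p - 1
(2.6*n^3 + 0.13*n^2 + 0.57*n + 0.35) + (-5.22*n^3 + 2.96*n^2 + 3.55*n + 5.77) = -2.62*n^3 + 3.09*n^2 + 4.12*n + 6.12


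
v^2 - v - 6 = (v - 3)*(v + 2)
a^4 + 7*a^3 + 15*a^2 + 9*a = a*(a + 1)*(a + 3)^2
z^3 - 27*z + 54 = (z - 3)^2*(z + 6)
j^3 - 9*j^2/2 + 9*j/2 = j*(j - 3)*(j - 3/2)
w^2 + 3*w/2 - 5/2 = (w - 1)*(w + 5/2)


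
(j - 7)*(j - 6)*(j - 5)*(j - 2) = j^4 - 20*j^3 + 143*j^2 - 424*j + 420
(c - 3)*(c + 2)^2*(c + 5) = c^4 + 6*c^3 - 3*c^2 - 52*c - 60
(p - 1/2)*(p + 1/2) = p^2 - 1/4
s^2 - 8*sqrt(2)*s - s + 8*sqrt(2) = (s - 1)*(s - 8*sqrt(2))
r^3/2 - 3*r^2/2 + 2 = (r/2 + 1/2)*(r - 2)^2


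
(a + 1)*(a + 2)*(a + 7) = a^3 + 10*a^2 + 23*a + 14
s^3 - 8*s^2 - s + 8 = (s - 8)*(s - 1)*(s + 1)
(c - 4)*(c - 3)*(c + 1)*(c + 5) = c^4 - c^3 - 25*c^2 + 37*c + 60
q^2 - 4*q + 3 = (q - 3)*(q - 1)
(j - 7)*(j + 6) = j^2 - j - 42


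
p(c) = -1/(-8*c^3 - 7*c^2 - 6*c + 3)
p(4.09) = 0.00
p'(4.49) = -0.00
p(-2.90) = -0.01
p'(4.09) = -0.00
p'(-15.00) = 0.00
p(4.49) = 0.00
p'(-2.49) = -0.01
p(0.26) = -1.21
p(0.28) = -1.68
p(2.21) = 0.01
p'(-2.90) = -0.01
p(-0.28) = -0.23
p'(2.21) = -0.01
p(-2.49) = -0.01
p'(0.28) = -33.27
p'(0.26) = -16.50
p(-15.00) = 0.00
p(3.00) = 0.00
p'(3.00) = 0.00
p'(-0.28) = -0.21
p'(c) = -(24*c^2 + 14*c + 6)/(-8*c^3 - 7*c^2 - 6*c + 3)^2 = 2*(-12*c^2 - 7*c - 3)/(8*c^3 + 7*c^2 + 6*c - 3)^2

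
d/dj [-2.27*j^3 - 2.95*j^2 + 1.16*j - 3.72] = -6.81*j^2 - 5.9*j + 1.16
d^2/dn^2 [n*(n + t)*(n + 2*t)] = 6*n + 6*t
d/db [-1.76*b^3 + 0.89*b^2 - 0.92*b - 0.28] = -5.28*b^2 + 1.78*b - 0.92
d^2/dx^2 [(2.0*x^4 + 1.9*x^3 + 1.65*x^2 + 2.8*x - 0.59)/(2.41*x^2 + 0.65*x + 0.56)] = (23.2324*x^6 + 18.798*x^5 + 21.2652*x^4 + 35.48093*x^3 - 22.245714*x^2 - 24.64365*x + 0.090458)/(13.997521*x^6 + 11.325795*x^5 + 12.812283*x^4 + 5.538065*x^3 + 2.977128*x^2 + 0.61152*x + 0.175616)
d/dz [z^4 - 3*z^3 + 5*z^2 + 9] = z*(4*z^2 - 9*z + 10)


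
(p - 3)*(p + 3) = p^2 - 9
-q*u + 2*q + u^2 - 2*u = (-q + u)*(u - 2)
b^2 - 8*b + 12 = (b - 6)*(b - 2)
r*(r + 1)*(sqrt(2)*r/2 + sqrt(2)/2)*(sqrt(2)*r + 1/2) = r^4 + sqrt(2)*r^3/4 + 2*r^3 + sqrt(2)*r^2/2 + r^2 + sqrt(2)*r/4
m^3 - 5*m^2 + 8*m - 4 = (m - 2)^2*(m - 1)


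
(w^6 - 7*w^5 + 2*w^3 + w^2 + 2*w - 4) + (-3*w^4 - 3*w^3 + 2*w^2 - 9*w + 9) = w^6 - 7*w^5 - 3*w^4 - w^3 + 3*w^2 - 7*w + 5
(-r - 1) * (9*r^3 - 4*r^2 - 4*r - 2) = -9*r^4 - 5*r^3 + 8*r^2 + 6*r + 2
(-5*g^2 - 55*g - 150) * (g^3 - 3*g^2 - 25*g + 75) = -5*g^5 - 40*g^4 + 140*g^3 + 1450*g^2 - 375*g - 11250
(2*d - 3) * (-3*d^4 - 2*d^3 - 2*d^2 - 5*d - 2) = -6*d^5 + 5*d^4 + 2*d^3 - 4*d^2 + 11*d + 6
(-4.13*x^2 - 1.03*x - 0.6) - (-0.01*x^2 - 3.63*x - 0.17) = -4.12*x^2 + 2.6*x - 0.43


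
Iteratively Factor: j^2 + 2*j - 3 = (j + 3)*(j - 1)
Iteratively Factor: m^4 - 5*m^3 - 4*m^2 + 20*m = (m)*(m^3 - 5*m^2 - 4*m + 20) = m*(m + 2)*(m^2 - 7*m + 10) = m*(m - 2)*(m + 2)*(m - 5)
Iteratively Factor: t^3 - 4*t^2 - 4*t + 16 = (t - 2)*(t^2 - 2*t - 8) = (t - 2)*(t + 2)*(t - 4)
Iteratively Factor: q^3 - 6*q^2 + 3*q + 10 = (q + 1)*(q^2 - 7*q + 10) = (q - 2)*(q + 1)*(q - 5)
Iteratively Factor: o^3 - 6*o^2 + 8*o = (o - 4)*(o^2 - 2*o) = (o - 4)*(o - 2)*(o)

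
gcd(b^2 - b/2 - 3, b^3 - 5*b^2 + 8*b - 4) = b - 2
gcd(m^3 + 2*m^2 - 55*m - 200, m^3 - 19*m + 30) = m + 5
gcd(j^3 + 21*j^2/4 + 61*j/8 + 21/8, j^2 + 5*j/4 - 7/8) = j + 7/4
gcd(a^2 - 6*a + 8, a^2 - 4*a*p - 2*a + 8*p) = a - 2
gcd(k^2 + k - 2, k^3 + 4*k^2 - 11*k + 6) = k - 1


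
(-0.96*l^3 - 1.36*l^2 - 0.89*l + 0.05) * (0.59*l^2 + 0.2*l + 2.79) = -0.5664*l^5 - 0.9944*l^4 - 3.4755*l^3 - 3.9429*l^2 - 2.4731*l + 0.1395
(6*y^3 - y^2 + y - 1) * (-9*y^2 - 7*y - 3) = -54*y^5 - 33*y^4 - 20*y^3 + 5*y^2 + 4*y + 3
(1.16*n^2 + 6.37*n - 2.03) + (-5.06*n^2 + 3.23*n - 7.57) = -3.9*n^2 + 9.6*n - 9.6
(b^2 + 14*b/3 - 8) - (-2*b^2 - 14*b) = 3*b^2 + 56*b/3 - 8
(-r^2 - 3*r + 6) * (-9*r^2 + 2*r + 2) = 9*r^4 + 25*r^3 - 62*r^2 + 6*r + 12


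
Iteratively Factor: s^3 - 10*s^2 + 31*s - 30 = (s - 3)*(s^2 - 7*s + 10) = (s - 3)*(s - 2)*(s - 5)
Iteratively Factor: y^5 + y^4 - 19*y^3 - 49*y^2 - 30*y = (y + 1)*(y^4 - 19*y^2 - 30*y) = y*(y + 1)*(y^3 - 19*y - 30) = y*(y - 5)*(y + 1)*(y^2 + 5*y + 6) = y*(y - 5)*(y + 1)*(y + 3)*(y + 2)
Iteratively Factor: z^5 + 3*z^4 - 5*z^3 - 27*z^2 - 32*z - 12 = (z - 3)*(z^4 + 6*z^3 + 13*z^2 + 12*z + 4) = (z - 3)*(z + 2)*(z^3 + 4*z^2 + 5*z + 2) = (z - 3)*(z + 2)^2*(z^2 + 2*z + 1) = (z - 3)*(z + 1)*(z + 2)^2*(z + 1)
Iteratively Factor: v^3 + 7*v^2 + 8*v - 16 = (v + 4)*(v^2 + 3*v - 4) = (v + 4)^2*(v - 1)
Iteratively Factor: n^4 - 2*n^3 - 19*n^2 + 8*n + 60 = (n + 2)*(n^3 - 4*n^2 - 11*n + 30) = (n + 2)*(n + 3)*(n^2 - 7*n + 10) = (n - 2)*(n + 2)*(n + 3)*(n - 5)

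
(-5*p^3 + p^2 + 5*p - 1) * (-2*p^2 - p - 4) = 10*p^5 + 3*p^4 + 9*p^3 - 7*p^2 - 19*p + 4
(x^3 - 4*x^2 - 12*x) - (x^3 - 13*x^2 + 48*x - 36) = 9*x^2 - 60*x + 36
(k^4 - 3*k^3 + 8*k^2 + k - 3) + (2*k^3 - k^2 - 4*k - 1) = k^4 - k^3 + 7*k^2 - 3*k - 4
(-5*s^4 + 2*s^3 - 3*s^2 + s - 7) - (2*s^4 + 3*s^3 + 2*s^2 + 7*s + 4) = -7*s^4 - s^3 - 5*s^2 - 6*s - 11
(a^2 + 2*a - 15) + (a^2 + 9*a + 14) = 2*a^2 + 11*a - 1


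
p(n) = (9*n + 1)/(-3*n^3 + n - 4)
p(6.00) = -0.09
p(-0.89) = 2.53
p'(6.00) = 0.03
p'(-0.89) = -8.82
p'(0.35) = -2.35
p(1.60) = -1.05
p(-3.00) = -0.35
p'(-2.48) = -0.52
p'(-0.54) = -2.59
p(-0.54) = 0.95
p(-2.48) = -0.54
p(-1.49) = -2.80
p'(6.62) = 0.02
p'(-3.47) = -0.16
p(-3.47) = -0.26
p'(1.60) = 0.96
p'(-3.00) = -0.26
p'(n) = (9*n + 1)*(9*n^2 - 1)/(-3*n^3 + n - 4)^2 + 9/(-3*n^3 + n - 4) = (-27*n^3 + 9*n + (9*n + 1)*(9*n^2 - 1) - 36)/(3*n^3 - n + 4)^2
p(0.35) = -1.10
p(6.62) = -0.07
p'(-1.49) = -9.95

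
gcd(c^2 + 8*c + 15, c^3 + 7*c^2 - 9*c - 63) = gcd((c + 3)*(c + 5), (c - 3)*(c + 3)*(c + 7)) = c + 3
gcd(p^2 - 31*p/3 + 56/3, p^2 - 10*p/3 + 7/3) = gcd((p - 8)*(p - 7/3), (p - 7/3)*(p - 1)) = p - 7/3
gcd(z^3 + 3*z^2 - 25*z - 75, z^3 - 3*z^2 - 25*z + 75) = z^2 - 25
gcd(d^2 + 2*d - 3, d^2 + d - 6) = d + 3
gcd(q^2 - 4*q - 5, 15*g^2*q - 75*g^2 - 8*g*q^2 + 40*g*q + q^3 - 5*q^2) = q - 5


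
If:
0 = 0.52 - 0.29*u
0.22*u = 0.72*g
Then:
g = 0.55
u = 1.79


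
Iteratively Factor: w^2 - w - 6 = (w + 2)*(w - 3)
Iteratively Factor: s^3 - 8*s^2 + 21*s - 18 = (s - 2)*(s^2 - 6*s + 9) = (s - 3)*(s - 2)*(s - 3)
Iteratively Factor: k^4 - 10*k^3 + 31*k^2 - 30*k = (k - 5)*(k^3 - 5*k^2 + 6*k) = (k - 5)*(k - 3)*(k^2 - 2*k) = (k - 5)*(k - 3)*(k - 2)*(k)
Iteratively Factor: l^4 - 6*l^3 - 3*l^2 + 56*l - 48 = (l - 1)*(l^3 - 5*l^2 - 8*l + 48) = (l - 1)*(l + 3)*(l^2 - 8*l + 16) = (l - 4)*(l - 1)*(l + 3)*(l - 4)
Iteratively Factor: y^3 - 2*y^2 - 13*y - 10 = (y + 1)*(y^2 - 3*y - 10) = (y + 1)*(y + 2)*(y - 5)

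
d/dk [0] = 0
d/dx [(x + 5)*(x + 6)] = 2*x + 11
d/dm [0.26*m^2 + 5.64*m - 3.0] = 0.52*m + 5.64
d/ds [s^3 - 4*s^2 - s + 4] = 3*s^2 - 8*s - 1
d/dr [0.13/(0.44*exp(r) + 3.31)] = -0.0572*exp(r)/(0.44*exp(r) + 3.31)^2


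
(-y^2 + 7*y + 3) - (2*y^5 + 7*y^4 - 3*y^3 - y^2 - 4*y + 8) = -2*y^5 - 7*y^4 + 3*y^3 + 11*y - 5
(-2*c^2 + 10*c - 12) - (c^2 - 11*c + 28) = -3*c^2 + 21*c - 40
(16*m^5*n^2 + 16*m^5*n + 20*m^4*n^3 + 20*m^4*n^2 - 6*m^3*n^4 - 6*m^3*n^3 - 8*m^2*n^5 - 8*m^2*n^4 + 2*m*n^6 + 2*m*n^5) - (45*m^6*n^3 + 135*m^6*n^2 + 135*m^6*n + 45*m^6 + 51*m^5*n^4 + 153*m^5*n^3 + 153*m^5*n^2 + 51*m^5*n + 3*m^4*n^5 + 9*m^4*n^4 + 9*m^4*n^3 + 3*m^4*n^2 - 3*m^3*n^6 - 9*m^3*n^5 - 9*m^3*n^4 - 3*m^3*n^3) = -45*m^6*n^3 - 135*m^6*n^2 - 135*m^6*n - 45*m^6 - 51*m^5*n^4 - 153*m^5*n^3 - 137*m^5*n^2 - 35*m^5*n - 3*m^4*n^5 - 9*m^4*n^4 + 11*m^4*n^3 + 17*m^4*n^2 + 3*m^3*n^6 + 9*m^3*n^5 + 3*m^3*n^4 - 3*m^3*n^3 - 8*m^2*n^5 - 8*m^2*n^4 + 2*m*n^6 + 2*m*n^5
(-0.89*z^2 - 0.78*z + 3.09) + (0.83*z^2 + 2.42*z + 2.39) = -0.0600000000000001*z^2 + 1.64*z + 5.48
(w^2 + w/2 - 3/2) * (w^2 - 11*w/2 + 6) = w^4 - 5*w^3 + 7*w^2/4 + 45*w/4 - 9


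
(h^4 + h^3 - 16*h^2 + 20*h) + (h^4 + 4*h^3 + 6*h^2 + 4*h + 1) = 2*h^4 + 5*h^3 - 10*h^2 + 24*h + 1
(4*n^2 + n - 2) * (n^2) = 4*n^4 + n^3 - 2*n^2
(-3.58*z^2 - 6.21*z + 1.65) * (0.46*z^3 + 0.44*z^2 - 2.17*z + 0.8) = -1.6468*z^5 - 4.4318*z^4 + 5.7952*z^3 + 11.3377*z^2 - 8.5485*z + 1.32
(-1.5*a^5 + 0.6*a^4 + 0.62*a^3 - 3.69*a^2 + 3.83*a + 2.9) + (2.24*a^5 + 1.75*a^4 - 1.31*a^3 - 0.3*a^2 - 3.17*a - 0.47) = 0.74*a^5 + 2.35*a^4 - 0.69*a^3 - 3.99*a^2 + 0.66*a + 2.43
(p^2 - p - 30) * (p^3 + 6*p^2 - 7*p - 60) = p^5 + 5*p^4 - 43*p^3 - 233*p^2 + 270*p + 1800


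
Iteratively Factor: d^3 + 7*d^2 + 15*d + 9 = (d + 1)*(d^2 + 6*d + 9) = (d + 1)*(d + 3)*(d + 3)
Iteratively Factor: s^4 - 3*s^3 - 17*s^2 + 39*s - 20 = (s + 4)*(s^3 - 7*s^2 + 11*s - 5) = (s - 1)*(s + 4)*(s^2 - 6*s + 5) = (s - 5)*(s - 1)*(s + 4)*(s - 1)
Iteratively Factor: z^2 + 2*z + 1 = (z + 1)*(z + 1)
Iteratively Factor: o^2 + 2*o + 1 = (o + 1)*(o + 1)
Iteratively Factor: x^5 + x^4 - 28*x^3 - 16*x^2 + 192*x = (x)*(x^4 + x^3 - 28*x^2 - 16*x + 192) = x*(x - 3)*(x^3 + 4*x^2 - 16*x - 64) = x*(x - 4)*(x - 3)*(x^2 + 8*x + 16) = x*(x - 4)*(x - 3)*(x + 4)*(x + 4)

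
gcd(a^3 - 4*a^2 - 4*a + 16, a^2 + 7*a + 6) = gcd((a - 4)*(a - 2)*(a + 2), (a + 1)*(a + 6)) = 1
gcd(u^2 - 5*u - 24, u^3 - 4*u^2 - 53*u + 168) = u - 8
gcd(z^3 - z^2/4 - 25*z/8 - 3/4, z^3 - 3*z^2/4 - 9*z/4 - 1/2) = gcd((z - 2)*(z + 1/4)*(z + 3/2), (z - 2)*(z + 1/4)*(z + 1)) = z^2 - 7*z/4 - 1/2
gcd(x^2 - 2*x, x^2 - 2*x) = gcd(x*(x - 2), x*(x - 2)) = x^2 - 2*x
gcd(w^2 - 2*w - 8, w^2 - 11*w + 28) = w - 4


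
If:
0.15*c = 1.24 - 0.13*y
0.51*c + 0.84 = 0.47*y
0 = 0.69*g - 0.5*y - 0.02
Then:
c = 3.46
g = 4.05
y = 5.54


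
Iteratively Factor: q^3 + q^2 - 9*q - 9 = (q + 1)*(q^2 - 9) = (q - 3)*(q + 1)*(q + 3)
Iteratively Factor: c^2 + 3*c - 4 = (c - 1)*(c + 4)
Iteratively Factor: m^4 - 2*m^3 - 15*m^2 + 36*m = (m - 3)*(m^3 + m^2 - 12*m) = (m - 3)^2*(m^2 + 4*m) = (m - 3)^2*(m + 4)*(m)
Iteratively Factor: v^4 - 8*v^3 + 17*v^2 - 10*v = (v - 2)*(v^3 - 6*v^2 + 5*v) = v*(v - 2)*(v^2 - 6*v + 5) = v*(v - 2)*(v - 1)*(v - 5)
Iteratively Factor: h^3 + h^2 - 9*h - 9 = (h + 3)*(h^2 - 2*h - 3) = (h + 1)*(h + 3)*(h - 3)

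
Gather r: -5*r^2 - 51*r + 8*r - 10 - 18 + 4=-5*r^2 - 43*r - 24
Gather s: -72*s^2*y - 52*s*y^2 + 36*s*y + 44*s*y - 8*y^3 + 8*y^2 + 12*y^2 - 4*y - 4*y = -72*s^2*y + s*(-52*y^2 + 80*y) - 8*y^3 + 20*y^2 - 8*y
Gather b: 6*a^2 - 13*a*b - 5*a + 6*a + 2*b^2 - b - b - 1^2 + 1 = 6*a^2 + a + 2*b^2 + b*(-13*a - 2)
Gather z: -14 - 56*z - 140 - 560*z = -616*z - 154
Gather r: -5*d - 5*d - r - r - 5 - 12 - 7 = -10*d - 2*r - 24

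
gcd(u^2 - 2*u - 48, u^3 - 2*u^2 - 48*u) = u^2 - 2*u - 48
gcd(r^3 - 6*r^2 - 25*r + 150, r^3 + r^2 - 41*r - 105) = r + 5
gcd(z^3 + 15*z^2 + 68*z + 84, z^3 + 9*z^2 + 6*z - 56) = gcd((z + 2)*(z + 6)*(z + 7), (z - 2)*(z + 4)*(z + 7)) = z + 7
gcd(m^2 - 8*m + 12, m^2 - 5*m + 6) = m - 2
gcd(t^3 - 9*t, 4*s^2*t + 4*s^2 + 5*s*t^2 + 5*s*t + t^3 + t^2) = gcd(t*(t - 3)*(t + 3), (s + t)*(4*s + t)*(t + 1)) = 1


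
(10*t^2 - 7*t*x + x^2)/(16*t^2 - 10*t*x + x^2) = (-5*t + x)/(-8*t + x)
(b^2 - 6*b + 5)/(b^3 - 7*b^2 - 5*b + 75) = (b - 1)/(b^2 - 2*b - 15)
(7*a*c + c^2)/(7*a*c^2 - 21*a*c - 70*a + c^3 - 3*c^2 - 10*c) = c/(c^2 - 3*c - 10)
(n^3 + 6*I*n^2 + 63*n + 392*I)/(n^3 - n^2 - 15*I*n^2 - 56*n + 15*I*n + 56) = (n^2 + 14*I*n - 49)/(n^2 - n*(1 + 7*I) + 7*I)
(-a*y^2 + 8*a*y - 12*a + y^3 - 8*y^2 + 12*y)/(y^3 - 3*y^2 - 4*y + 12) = (-a*y + 6*a + y^2 - 6*y)/(y^2 - y - 6)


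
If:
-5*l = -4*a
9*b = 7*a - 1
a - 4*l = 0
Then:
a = 0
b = -1/9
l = 0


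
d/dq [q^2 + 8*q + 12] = 2*q + 8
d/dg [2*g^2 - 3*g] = 4*g - 3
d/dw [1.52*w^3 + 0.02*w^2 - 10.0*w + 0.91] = 4.56*w^2 + 0.04*w - 10.0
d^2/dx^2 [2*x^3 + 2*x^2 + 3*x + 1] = 12*x + 4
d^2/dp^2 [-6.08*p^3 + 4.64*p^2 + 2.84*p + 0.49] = 9.28 - 36.48*p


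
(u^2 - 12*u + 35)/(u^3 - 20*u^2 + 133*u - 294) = (u - 5)/(u^2 - 13*u + 42)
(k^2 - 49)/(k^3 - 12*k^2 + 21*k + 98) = (k + 7)/(k^2 - 5*k - 14)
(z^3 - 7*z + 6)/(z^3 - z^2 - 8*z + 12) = (z - 1)/(z - 2)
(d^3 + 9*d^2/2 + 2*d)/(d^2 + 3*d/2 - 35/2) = d*(2*d^2 + 9*d + 4)/(2*d^2 + 3*d - 35)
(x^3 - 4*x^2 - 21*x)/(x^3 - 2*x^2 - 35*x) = (x + 3)/(x + 5)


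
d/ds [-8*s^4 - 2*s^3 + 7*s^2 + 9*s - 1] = -32*s^3 - 6*s^2 + 14*s + 9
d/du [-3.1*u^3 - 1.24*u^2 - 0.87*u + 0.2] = -9.3*u^2 - 2.48*u - 0.87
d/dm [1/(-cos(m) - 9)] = -sin(m)/(cos(m) + 9)^2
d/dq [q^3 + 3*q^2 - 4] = 3*q*(q + 2)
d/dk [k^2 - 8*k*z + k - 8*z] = 2*k - 8*z + 1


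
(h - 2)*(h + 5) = h^2 + 3*h - 10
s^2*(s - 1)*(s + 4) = s^4 + 3*s^3 - 4*s^2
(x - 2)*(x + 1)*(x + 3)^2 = x^4 + 5*x^3 + x^2 - 21*x - 18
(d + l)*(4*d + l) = 4*d^2 + 5*d*l + l^2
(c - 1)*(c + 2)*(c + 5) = c^3 + 6*c^2 + 3*c - 10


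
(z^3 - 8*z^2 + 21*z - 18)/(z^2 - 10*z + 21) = (z^2 - 5*z + 6)/(z - 7)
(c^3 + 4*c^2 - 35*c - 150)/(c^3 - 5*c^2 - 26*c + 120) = (c + 5)/(c - 4)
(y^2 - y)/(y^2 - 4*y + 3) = y/(y - 3)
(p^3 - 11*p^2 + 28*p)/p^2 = p - 11 + 28/p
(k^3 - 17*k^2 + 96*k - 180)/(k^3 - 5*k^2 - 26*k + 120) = (k^2 - 11*k + 30)/(k^2 + k - 20)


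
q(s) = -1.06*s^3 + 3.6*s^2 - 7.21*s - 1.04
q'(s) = -3.18*s^2 + 7.2*s - 7.21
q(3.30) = -23.72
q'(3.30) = -18.08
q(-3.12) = 88.69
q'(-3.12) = -60.63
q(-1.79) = 29.48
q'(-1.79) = -30.29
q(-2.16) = 42.01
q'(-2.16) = -37.60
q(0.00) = -1.04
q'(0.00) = -7.21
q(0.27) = -2.75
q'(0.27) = -5.50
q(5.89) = -135.21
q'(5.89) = -75.12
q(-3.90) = 144.71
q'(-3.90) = -83.66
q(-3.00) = 81.61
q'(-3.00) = -57.43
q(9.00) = -547.07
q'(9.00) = -199.99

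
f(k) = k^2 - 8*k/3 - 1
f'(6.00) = 9.33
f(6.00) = 19.00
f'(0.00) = -2.67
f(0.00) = -1.00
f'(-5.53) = -13.73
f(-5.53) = 44.33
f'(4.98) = 7.29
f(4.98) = 10.52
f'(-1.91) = -6.49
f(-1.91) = 7.74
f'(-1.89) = -6.45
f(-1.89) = 7.61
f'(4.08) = 5.49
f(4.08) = 4.77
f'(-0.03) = -2.73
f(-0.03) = -0.92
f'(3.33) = 3.99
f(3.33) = 1.21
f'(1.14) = -0.39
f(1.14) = -2.74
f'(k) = 2*k - 8/3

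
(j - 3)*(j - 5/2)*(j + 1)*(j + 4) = j^4 - j^3/2 - 16*j^2 + 31*j/2 + 30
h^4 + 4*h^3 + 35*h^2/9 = h^2*(h + 5/3)*(h + 7/3)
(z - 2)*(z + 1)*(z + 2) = z^3 + z^2 - 4*z - 4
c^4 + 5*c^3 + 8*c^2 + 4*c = c*(c + 1)*(c + 2)^2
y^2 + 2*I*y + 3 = (y - I)*(y + 3*I)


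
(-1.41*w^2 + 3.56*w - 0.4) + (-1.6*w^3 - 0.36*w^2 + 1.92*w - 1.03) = -1.6*w^3 - 1.77*w^2 + 5.48*w - 1.43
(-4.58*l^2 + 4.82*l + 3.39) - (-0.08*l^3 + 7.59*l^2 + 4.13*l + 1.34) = 0.08*l^3 - 12.17*l^2 + 0.69*l + 2.05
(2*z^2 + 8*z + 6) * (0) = 0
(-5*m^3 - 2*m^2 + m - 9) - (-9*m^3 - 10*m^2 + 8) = 4*m^3 + 8*m^2 + m - 17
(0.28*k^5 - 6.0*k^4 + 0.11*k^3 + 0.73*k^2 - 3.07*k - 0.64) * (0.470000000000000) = 0.1316*k^5 - 2.82*k^4 + 0.0517*k^3 + 0.3431*k^2 - 1.4429*k - 0.3008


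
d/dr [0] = 0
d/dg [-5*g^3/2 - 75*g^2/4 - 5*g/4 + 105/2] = -15*g^2/2 - 75*g/2 - 5/4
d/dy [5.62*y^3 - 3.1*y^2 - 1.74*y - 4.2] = 16.86*y^2 - 6.2*y - 1.74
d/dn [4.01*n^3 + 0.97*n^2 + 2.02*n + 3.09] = 12.03*n^2 + 1.94*n + 2.02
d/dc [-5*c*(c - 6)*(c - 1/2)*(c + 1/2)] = -20*c^3 + 90*c^2 + 5*c/2 - 15/2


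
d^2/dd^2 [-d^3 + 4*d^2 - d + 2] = 8 - 6*d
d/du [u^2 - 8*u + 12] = 2*u - 8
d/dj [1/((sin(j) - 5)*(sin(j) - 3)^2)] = (13 - 3*sin(j))*cos(j)/((sin(j) - 5)^2*(sin(j) - 3)^3)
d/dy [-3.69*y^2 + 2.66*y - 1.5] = 2.66 - 7.38*y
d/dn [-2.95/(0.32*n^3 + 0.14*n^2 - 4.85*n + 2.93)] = (2.832*n^2 + 0.826*n - 14.3075)/(0.32*n^3 + 0.14*n^2 - 4.85*n + 2.93)^2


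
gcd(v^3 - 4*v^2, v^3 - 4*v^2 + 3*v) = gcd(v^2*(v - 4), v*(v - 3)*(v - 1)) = v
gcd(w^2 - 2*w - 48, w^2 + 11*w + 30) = w + 6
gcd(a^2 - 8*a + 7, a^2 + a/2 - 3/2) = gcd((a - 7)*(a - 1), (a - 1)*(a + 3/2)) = a - 1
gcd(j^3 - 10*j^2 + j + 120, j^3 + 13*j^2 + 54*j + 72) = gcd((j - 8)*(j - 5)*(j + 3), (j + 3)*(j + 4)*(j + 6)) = j + 3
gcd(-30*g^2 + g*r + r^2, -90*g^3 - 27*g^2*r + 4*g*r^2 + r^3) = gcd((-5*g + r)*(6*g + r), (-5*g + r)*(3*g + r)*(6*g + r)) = -30*g^2 + g*r + r^2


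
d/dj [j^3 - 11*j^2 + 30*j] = 3*j^2 - 22*j + 30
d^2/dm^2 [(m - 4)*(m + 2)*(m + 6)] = 6*m + 8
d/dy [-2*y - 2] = -2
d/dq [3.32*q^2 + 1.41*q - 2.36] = 6.64*q + 1.41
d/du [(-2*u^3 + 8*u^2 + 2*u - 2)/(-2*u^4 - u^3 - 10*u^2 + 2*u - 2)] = 2*u*(-2*u^5 + 16*u^4 + 20*u^3 - 10*u^2 + 21*u - 36)/(4*u^8 + 4*u^7 + 41*u^6 + 12*u^5 + 104*u^4 - 36*u^3 + 44*u^2 - 8*u + 4)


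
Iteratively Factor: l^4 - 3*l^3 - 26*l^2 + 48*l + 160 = (l - 4)*(l^3 + l^2 - 22*l - 40) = (l - 4)*(l + 2)*(l^2 - l - 20) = (l - 4)*(l + 2)*(l + 4)*(l - 5)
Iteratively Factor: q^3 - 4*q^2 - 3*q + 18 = (q - 3)*(q^2 - q - 6) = (q - 3)^2*(q + 2)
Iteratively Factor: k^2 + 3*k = (k)*(k + 3)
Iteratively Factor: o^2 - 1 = (o - 1)*(o + 1)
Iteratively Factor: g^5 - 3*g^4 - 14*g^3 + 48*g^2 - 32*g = (g)*(g^4 - 3*g^3 - 14*g^2 + 48*g - 32) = g*(g - 4)*(g^3 + g^2 - 10*g + 8) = g*(g - 4)*(g - 1)*(g^2 + 2*g - 8) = g*(g - 4)*(g - 1)*(g + 4)*(g - 2)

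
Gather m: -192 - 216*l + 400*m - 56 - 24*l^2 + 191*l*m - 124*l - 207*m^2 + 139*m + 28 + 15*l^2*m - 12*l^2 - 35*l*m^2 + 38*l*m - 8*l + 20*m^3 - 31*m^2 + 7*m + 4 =-36*l^2 - 348*l + 20*m^3 + m^2*(-35*l - 238) + m*(15*l^2 + 229*l + 546) - 216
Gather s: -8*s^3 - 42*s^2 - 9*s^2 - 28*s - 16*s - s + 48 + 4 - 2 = -8*s^3 - 51*s^2 - 45*s + 50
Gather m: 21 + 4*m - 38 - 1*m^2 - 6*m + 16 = -m^2 - 2*m - 1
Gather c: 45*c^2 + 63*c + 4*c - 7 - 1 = 45*c^2 + 67*c - 8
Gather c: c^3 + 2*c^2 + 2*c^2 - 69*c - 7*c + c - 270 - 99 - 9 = c^3 + 4*c^2 - 75*c - 378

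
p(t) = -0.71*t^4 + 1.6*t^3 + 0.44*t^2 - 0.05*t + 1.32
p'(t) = -2.84*t^3 + 4.8*t^2 + 0.88*t - 0.05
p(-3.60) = -186.70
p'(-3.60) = 191.49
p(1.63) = 4.32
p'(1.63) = 1.84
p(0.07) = 1.32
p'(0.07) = 0.03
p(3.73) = -47.15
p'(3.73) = -77.37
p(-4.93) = -598.87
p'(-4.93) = 452.57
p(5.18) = -275.93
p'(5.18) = -261.43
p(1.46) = 3.94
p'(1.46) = 2.63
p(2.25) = 3.46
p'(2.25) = -6.12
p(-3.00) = -95.28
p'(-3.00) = 117.19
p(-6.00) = -1248.30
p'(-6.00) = 780.91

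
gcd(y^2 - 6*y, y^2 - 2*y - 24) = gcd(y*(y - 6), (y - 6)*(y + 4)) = y - 6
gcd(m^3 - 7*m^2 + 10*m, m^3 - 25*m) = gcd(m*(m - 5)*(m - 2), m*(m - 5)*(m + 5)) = m^2 - 5*m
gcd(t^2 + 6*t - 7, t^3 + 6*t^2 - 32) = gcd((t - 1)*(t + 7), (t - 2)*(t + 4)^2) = 1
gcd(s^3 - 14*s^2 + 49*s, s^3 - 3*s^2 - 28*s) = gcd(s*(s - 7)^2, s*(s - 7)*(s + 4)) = s^2 - 7*s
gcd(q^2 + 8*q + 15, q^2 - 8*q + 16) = 1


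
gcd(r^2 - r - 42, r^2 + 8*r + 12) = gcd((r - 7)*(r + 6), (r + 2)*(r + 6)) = r + 6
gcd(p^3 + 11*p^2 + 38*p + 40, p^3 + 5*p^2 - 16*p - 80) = p^2 + 9*p + 20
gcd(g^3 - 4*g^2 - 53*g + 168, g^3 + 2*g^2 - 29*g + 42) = g^2 + 4*g - 21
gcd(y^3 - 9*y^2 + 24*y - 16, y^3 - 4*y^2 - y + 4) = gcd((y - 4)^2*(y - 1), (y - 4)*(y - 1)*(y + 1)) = y^2 - 5*y + 4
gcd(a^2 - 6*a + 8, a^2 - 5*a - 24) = 1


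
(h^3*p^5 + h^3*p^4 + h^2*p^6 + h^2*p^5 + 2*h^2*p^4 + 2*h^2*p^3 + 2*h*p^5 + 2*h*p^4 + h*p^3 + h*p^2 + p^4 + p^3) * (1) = h^3*p^5 + h^3*p^4 + h^2*p^6 + h^2*p^5 + 2*h^2*p^4 + 2*h^2*p^3 + 2*h*p^5 + 2*h*p^4 + h*p^3 + h*p^2 + p^4 + p^3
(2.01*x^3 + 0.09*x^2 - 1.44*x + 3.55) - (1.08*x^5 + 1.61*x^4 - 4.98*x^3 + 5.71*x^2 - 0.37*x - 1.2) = -1.08*x^5 - 1.61*x^4 + 6.99*x^3 - 5.62*x^2 - 1.07*x + 4.75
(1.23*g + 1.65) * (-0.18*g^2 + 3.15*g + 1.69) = -0.2214*g^3 + 3.5775*g^2 + 7.2762*g + 2.7885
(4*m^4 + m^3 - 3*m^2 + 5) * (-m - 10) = -4*m^5 - 41*m^4 - 7*m^3 + 30*m^2 - 5*m - 50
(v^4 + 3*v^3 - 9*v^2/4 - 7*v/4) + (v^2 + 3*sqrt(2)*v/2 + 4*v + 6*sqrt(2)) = v^4 + 3*v^3 - 5*v^2/4 + 3*sqrt(2)*v/2 + 9*v/4 + 6*sqrt(2)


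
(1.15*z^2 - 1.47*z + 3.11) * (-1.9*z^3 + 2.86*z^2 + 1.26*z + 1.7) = -2.185*z^5 + 6.082*z^4 - 8.6642*z^3 + 8.9974*z^2 + 1.4196*z + 5.287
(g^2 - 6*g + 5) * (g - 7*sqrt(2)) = g^3 - 7*sqrt(2)*g^2 - 6*g^2 + 5*g + 42*sqrt(2)*g - 35*sqrt(2)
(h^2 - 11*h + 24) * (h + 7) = h^3 - 4*h^2 - 53*h + 168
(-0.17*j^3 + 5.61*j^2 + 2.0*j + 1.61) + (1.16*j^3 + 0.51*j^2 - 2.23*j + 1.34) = 0.99*j^3 + 6.12*j^2 - 0.23*j + 2.95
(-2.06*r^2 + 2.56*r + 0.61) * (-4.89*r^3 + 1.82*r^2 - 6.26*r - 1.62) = 10.0734*r^5 - 16.2676*r^4 + 14.5719*r^3 - 11.5782*r^2 - 7.9658*r - 0.9882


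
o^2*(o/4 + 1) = o^3/4 + o^2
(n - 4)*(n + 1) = n^2 - 3*n - 4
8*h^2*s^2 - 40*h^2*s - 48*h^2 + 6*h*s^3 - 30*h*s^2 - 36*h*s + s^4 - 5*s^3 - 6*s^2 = (2*h + s)*(4*h + s)*(s - 6)*(s + 1)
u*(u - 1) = u^2 - u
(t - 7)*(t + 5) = t^2 - 2*t - 35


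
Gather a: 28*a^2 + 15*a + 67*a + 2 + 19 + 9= 28*a^2 + 82*a + 30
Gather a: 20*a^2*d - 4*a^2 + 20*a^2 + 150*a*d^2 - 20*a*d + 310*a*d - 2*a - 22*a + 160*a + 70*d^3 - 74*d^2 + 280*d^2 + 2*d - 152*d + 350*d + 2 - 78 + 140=a^2*(20*d + 16) + a*(150*d^2 + 290*d + 136) + 70*d^3 + 206*d^2 + 200*d + 64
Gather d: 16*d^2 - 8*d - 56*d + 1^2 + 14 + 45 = 16*d^2 - 64*d + 60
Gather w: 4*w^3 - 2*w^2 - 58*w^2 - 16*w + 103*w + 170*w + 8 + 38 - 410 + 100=4*w^3 - 60*w^2 + 257*w - 264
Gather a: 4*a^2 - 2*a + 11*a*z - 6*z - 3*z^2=4*a^2 + a*(11*z - 2) - 3*z^2 - 6*z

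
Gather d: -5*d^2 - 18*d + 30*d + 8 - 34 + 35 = -5*d^2 + 12*d + 9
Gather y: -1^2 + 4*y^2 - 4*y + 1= 4*y^2 - 4*y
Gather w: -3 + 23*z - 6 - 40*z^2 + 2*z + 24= -40*z^2 + 25*z + 15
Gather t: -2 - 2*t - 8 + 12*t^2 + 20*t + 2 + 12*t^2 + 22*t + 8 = 24*t^2 + 40*t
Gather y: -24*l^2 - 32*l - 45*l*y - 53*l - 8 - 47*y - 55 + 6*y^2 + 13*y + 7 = -24*l^2 - 85*l + 6*y^2 + y*(-45*l - 34) - 56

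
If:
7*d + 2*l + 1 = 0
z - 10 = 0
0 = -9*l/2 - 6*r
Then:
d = 8*r/21 - 1/7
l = -4*r/3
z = 10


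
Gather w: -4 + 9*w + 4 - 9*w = 0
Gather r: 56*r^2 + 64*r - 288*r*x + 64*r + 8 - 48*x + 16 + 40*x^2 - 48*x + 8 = 56*r^2 + r*(128 - 288*x) + 40*x^2 - 96*x + 32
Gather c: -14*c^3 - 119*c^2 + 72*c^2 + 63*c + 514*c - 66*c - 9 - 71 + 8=-14*c^3 - 47*c^2 + 511*c - 72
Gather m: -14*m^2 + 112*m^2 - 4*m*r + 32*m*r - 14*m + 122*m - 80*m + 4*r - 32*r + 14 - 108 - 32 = 98*m^2 + m*(28*r + 28) - 28*r - 126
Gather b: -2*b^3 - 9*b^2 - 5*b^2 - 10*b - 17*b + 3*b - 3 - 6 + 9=-2*b^3 - 14*b^2 - 24*b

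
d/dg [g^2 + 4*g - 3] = 2*g + 4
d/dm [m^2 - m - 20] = 2*m - 1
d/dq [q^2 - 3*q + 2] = 2*q - 3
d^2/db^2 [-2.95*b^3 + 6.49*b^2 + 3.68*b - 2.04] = 12.98 - 17.7*b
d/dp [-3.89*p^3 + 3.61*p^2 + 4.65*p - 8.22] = -11.67*p^2 + 7.22*p + 4.65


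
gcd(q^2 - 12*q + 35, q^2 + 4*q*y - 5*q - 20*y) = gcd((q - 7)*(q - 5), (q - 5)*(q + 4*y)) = q - 5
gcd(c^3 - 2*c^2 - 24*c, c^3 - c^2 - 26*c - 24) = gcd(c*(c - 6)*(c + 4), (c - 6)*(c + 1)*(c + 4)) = c^2 - 2*c - 24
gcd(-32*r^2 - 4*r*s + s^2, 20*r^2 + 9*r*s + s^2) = 4*r + s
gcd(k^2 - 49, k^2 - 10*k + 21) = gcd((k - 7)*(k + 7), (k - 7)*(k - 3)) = k - 7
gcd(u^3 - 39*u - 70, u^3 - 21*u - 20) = 1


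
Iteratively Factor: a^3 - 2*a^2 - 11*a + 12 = (a - 4)*(a^2 + 2*a - 3) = (a - 4)*(a + 3)*(a - 1)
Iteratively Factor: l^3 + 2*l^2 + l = (l + 1)*(l^2 + l) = l*(l + 1)*(l + 1)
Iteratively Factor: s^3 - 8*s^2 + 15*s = (s)*(s^2 - 8*s + 15) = s*(s - 5)*(s - 3)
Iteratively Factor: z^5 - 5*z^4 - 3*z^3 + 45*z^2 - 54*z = (z)*(z^4 - 5*z^3 - 3*z^2 + 45*z - 54) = z*(z - 3)*(z^3 - 2*z^2 - 9*z + 18) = z*(z - 3)*(z - 2)*(z^2 - 9) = z*(z - 3)*(z - 2)*(z + 3)*(z - 3)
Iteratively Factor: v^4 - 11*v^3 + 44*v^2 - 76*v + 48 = (v - 2)*(v^3 - 9*v^2 + 26*v - 24) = (v - 4)*(v - 2)*(v^2 - 5*v + 6) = (v - 4)*(v - 3)*(v - 2)*(v - 2)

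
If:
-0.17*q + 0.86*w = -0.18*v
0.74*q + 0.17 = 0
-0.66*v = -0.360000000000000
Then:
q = -0.23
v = 0.55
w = -0.16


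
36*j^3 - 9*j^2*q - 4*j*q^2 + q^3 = (-4*j + q)*(-3*j + q)*(3*j + q)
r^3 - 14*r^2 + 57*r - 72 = (r - 8)*(r - 3)^2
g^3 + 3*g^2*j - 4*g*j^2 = g*(g - j)*(g + 4*j)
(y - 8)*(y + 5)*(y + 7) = y^3 + 4*y^2 - 61*y - 280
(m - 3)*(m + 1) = m^2 - 2*m - 3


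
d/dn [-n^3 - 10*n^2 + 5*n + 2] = -3*n^2 - 20*n + 5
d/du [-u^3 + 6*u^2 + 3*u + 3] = -3*u^2 + 12*u + 3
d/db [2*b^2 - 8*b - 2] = 4*b - 8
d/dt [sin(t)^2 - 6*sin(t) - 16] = 2*(sin(t) - 3)*cos(t)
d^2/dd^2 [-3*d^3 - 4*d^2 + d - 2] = -18*d - 8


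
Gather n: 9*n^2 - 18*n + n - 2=9*n^2 - 17*n - 2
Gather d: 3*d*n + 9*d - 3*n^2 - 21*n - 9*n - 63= d*(3*n + 9) - 3*n^2 - 30*n - 63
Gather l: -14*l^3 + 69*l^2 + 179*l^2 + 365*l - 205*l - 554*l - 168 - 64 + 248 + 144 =-14*l^3 + 248*l^2 - 394*l + 160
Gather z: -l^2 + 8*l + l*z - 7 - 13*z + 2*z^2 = -l^2 + 8*l + 2*z^2 + z*(l - 13) - 7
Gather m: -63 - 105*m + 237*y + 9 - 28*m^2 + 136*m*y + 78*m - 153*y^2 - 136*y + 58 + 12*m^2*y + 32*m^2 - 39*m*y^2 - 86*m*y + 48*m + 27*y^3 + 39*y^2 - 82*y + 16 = m^2*(12*y + 4) + m*(-39*y^2 + 50*y + 21) + 27*y^3 - 114*y^2 + 19*y + 20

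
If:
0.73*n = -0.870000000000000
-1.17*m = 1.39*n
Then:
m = 1.42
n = -1.19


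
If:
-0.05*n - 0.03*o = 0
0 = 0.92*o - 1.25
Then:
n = -0.82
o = 1.36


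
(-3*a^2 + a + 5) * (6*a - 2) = -18*a^3 + 12*a^2 + 28*a - 10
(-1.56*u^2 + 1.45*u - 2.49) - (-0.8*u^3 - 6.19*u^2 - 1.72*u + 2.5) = 0.8*u^3 + 4.63*u^2 + 3.17*u - 4.99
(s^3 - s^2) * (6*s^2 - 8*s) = 6*s^5 - 14*s^4 + 8*s^3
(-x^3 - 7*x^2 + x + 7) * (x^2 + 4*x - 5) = -x^5 - 11*x^4 - 22*x^3 + 46*x^2 + 23*x - 35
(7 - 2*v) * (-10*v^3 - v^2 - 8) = 20*v^4 - 68*v^3 - 7*v^2 + 16*v - 56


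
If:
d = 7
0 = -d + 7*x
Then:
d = 7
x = 1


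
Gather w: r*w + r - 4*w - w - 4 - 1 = r + w*(r - 5) - 5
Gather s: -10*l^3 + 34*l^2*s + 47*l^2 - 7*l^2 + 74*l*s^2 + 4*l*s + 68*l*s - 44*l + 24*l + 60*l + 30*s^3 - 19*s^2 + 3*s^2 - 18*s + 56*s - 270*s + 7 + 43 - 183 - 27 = -10*l^3 + 40*l^2 + 40*l + 30*s^3 + s^2*(74*l - 16) + s*(34*l^2 + 72*l - 232) - 160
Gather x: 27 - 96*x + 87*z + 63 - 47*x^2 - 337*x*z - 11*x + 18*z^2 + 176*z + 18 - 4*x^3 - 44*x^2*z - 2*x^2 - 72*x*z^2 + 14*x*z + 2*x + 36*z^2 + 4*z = -4*x^3 + x^2*(-44*z - 49) + x*(-72*z^2 - 323*z - 105) + 54*z^2 + 267*z + 108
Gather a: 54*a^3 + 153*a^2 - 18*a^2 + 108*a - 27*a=54*a^3 + 135*a^2 + 81*a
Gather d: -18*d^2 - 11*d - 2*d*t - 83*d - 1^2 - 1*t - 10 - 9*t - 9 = -18*d^2 + d*(-2*t - 94) - 10*t - 20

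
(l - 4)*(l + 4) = l^2 - 16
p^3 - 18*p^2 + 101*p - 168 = (p - 8)*(p - 7)*(p - 3)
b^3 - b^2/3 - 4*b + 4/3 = (b - 2)*(b - 1/3)*(b + 2)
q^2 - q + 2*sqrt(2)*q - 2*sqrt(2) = (q - 1)*(q + 2*sqrt(2))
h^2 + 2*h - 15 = (h - 3)*(h + 5)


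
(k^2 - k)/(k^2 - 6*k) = (k - 1)/(k - 6)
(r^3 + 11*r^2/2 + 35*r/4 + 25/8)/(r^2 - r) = (8*r^3 + 44*r^2 + 70*r + 25)/(8*r*(r - 1))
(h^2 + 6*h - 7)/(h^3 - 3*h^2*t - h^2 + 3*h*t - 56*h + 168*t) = (1 - h)/(-h^2 + 3*h*t + 8*h - 24*t)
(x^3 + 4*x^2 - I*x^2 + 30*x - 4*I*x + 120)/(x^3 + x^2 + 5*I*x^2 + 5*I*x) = (x^2 + x*(4 - 6*I) - 24*I)/(x^2 + x)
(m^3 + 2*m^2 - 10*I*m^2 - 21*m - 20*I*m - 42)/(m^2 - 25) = (m^3 + m^2*(2 - 10*I) + m*(-21 - 20*I) - 42)/(m^2 - 25)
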